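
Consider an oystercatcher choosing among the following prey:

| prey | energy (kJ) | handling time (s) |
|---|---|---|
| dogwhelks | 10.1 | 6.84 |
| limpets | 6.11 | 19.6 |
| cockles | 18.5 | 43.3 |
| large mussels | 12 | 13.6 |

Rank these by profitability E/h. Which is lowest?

limpets

Profitability E/h (kJ/s): dogwhelks = 10.1/6.84 = 1.48, limpets = 6.11/19.6 = 0.312, cockles = 18.5/43.3 = 0.427, large mussels = 12/13.6 = 0.882.
Ranked: dogwhelks > large mussels > cockles > limpets.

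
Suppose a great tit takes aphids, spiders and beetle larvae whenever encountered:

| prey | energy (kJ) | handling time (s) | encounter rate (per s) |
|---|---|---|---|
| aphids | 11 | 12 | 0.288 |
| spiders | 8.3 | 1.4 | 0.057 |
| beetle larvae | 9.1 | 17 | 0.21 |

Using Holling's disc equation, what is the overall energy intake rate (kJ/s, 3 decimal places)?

R = (0.288×11 + 0.057×8.3 + 0.21×9.1) / (1 + 0.288×12 + 0.057×1.4 + 0.21×17) = 5.552/8.106 = 0.685 kJ/s.

0.685 kJ/s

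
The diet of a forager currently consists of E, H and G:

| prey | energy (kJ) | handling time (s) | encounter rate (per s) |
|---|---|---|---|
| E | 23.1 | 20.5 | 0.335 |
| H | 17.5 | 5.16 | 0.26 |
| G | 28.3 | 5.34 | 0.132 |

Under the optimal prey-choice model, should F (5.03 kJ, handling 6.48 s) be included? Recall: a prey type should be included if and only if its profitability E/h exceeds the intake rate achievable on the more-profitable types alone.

No

On E, H and G alone, R = ΣλE/(1+Σλh) = 16.02/9.914 = 1.616 kJ/s.
Profitability of F: 5.03/6.48 = 0.7762 kJ/s.
0.7762 < 1.616, so adding F would lower the average — exclude it.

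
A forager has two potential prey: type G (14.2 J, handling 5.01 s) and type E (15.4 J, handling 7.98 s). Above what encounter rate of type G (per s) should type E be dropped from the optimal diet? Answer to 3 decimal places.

Drop type E once their profitability E₂/h₂ falls below the rate achievable on type G alone: E₂/h₂ = λE₁/(1 + λh₁).
Solve for λ: λE₁h₂ = E₂(1 + λh₁) → λ(E₁h₂ − E₂h₁) = E₂ → λ = E₂/(E₁h₂ − E₂h₁).
λ = 15.4/(14.2×7.98 − 15.4×5.01) = 15.4/36.16 = 0.4259 per s.

0.426 per s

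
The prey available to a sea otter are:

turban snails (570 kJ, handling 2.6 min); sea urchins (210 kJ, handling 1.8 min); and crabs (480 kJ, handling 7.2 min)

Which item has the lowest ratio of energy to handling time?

Profitability E/h (kJ/min): turban snails = 570/2.6 = 219, sea urchins = 210/1.8 = 117, crabs = 480/7.2 = 66.7.
Ranked: turban snails > sea urchins > crabs.

crabs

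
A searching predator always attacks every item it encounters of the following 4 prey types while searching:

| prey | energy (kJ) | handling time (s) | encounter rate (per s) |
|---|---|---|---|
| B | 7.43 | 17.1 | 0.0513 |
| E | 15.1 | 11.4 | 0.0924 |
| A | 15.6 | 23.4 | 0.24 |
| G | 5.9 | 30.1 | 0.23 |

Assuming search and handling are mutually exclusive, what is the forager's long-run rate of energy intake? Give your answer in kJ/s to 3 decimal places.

R = (0.0513×7.43 + 0.0924×15.1 + 0.24×15.6 + 0.23×5.9) / (1 + 0.0513×17.1 + 0.0924×11.4 + 0.24×23.4 + 0.23×30.1) = 6.877/15.47 = 0.4446 kJ/s.

0.445 kJ/s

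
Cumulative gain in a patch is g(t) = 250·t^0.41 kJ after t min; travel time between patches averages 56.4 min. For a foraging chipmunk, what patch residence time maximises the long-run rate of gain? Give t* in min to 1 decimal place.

39.2 min

By the marginal value theorem, leave when the instantaneous gain rate g'(t) equals the habitat-wide average g(t)/(T + t).
g'(t) = 0.41·250·t^-0.59. Setting 0.41·250·t^-0.59 = 250·t^0.41/(56.4+t) gives 0.41(56.4+t) = t, so 0.59·t = 0.41×56.4.
t* = 0.41×56.4/0.59 = 39.19 min.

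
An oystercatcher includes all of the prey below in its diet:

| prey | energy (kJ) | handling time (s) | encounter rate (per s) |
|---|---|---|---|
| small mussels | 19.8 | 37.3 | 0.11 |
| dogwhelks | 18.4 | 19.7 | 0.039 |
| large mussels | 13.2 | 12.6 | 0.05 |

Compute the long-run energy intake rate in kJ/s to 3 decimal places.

Energy encountered per unit search time: 0.11×19.8 + 0.039×18.4 + 0.05×13.2 = 3.556 kJ/s.
Handling time per unit search time: 0.11×37.3 + 0.039×19.7 + 0.05×12.6 = 5.501.
Rate = 3.556/(1 + 5.501) = 0.5469 kJ/s.

0.547 kJ/s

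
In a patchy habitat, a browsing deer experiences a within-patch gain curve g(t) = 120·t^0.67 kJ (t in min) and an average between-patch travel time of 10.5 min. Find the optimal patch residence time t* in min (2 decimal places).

21.32 min

Maximise g(t)/(T+t): set derivative to zero → g'(t)(T+t) = g(t).
g'(t) = 0.67·120·t^-0.33. Setting 0.67·120·t^-0.33 = 120·t^0.67/(10.5+t) gives 0.67(10.5+t) = t, so 0.33·t = 0.67×10.5.
t* = 0.67×10.5/0.33 = 21.32 min.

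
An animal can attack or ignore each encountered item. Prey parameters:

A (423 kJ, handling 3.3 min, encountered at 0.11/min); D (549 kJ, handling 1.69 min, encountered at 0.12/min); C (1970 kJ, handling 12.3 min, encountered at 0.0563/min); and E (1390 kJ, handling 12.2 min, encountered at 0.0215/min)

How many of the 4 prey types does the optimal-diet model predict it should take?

E/h in descending order: D 325, C 160, A 128, E 114 kJ/min. The optimal diet is the largest prefix of this list for which every included type satisfies E_i/h_i > R on the types above it.
Rate on top 1: 54.77. C: 160 > 54.77 → include.
Rate on top 2: 93.28. A: 128 > 93.28 → include.
Rate on top 3: 98.89. E: 114 > 98.89 → include.
Optimal diet: D, C, A, E — 4 of 4 types.

4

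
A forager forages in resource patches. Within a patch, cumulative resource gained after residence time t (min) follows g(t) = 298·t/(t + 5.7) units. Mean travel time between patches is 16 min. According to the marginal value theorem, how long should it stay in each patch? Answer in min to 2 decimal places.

By the marginal value theorem, leave when the instantaneous gain rate g'(t) equals the habitat-wide average g(t)/(T + t).
g'(t) = 298·5.7/(t + 5.7)². Setting 298·5.7/(t+5.7)² = 298t/[(t+5.7)(16+t)] gives 5.7(16+t) = t(t+5.7), so t² = 5.7×16 = 91.2.
t* = √91.2 = 9.55 min.

9.55 min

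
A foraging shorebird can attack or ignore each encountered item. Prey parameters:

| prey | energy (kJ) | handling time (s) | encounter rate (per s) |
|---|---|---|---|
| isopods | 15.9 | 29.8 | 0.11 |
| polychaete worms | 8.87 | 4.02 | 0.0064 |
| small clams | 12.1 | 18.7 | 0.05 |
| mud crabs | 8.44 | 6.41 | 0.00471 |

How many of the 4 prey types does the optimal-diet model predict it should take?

4

E/h in descending order: polychaete worms 2.21, mud crabs 1.32, small clams 0.647, isopods 0.534 kJ/s. The optimal diet is the largest prefix of this list for which every included type satisfies E_i/h_i > R on the types above it.
Rate on top 1: 0.05534. mud crabs: 1.32 > 0.05534 → include.
Rate on top 2: 0.09141. small clams: 0.647 > 0.09141 → include.
Rate on top 3: 0.3524. isopods: 0.534 > 0.3524 → include.
Optimal diet: polychaete worms, mud crabs, small clams, isopods — 4 of 4 types.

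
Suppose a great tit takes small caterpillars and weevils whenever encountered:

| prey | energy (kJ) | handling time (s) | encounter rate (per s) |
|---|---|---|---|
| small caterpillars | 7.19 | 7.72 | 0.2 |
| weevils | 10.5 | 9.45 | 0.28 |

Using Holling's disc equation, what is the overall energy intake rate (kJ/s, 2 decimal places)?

0.84 kJ/s

R = (0.2×7.19 + 0.28×10.5) / (1 + 0.2×7.72 + 0.28×9.45) = 4.378/5.19 = 0.8435 kJ/s.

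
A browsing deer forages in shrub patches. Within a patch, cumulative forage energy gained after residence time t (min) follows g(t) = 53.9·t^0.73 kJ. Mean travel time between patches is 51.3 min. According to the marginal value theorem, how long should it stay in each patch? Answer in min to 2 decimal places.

138.70 min

Optimal t* satisfies g'(t*) = g(t*)/(T + t*).
g'(t) = 0.73·53.9·t^-0.27. Setting 0.73·53.9·t^-0.27 = 53.9·t^0.73/(51.3+t) gives 0.73(51.3+t) = t, so 0.27·t = 0.73×51.3.
t* = 0.73×51.3/0.27 = 138.7 min.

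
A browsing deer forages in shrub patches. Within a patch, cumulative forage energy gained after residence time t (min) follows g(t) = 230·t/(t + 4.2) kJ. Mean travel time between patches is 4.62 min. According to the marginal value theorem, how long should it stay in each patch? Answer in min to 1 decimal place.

4.4 min

Optimal t* satisfies g'(t*) = g(t*)/(T + t*).
g'(t) = 230·4.2/(t + 4.2)². Setting 230·4.2/(t+4.2)² = 230t/[(t+4.2)(4.62+t)] gives 4.2(4.62+t) = t(t+4.2), so t² = 4.2×4.62 = 19.4.
t* = √19.4 = 4.405 min.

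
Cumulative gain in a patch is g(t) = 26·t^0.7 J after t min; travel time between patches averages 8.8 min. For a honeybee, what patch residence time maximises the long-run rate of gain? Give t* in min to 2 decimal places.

Optimal t* satisfies g'(t*) = g(t*)/(T + t*).
g'(t) = 0.7·26·t^-0.3. Setting 0.7·26·t^-0.3 = 26·t^0.7/(8.8+t) gives 0.7(8.8+t) = t, so 0.30·t = 0.7×8.8.
t* = 0.7×8.8/0.30 = 20.53 min.

20.53 min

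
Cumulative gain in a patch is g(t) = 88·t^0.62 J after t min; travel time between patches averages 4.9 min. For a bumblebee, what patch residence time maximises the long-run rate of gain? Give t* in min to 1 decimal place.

By the marginal value theorem, leave when the instantaneous gain rate g'(t) equals the habitat-wide average g(t)/(T + t).
g'(t) = 0.62·88·t^-0.38. Setting 0.62·88·t^-0.38 = 88·t^0.62/(4.9+t) gives 0.62(4.9+t) = t, so 0.38·t = 0.62×4.9.
t* = 0.62×4.9/0.38 = 7.995 min.

8.0 min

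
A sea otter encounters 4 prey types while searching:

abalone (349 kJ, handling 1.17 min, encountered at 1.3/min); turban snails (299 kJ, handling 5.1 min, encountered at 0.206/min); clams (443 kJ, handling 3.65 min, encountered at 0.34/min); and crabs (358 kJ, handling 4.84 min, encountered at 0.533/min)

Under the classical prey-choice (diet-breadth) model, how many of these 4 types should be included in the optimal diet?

Rank by E/h (kJ/min): abalone 298, clams 121, crabs 74, turban snails 58.6. Include each in turn until the next type's E/h falls below the running intake rate.
Rate on top 1: 180. clams: 121 < 180 → exclude; stop.
Optimal diet: abalone — 1 of 4 types.

1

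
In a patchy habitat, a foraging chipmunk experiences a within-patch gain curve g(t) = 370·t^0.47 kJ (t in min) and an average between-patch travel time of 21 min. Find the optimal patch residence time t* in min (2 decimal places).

Optimal t* satisfies g'(t*) = g(t*)/(T + t*).
g'(t) = 0.47·370·t^-0.53. Setting 0.47·370·t^-0.53 = 370·t^0.47/(21+t) gives 0.47(21+t) = t, so 0.53·t = 0.47×21.
t* = 0.47×21/0.53 = 18.62 min.

18.62 min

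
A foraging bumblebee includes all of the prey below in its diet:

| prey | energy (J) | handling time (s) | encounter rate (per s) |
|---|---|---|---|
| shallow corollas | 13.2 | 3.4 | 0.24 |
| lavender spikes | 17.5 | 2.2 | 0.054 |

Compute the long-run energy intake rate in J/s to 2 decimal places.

R = (0.24×13.2 + 0.054×17.5) / (1 + 0.24×3.4 + 0.054×2.2) = 4.113/1.935 = 2.126 J/s.

2.13 J/s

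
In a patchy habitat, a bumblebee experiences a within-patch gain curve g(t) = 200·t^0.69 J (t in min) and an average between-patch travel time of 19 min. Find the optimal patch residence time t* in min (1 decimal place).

Maximise g(t)/(T+t): set derivative to zero → g'(t)(T+t) = g(t).
g'(t) = 0.69·200·t^-0.31. Setting 0.69·200·t^-0.31 = 200·t^0.69/(19+t) gives 0.69(19+t) = t, so 0.31·t = 0.69×19.
t* = 0.69×19/0.31 = 42.29 min.

42.3 min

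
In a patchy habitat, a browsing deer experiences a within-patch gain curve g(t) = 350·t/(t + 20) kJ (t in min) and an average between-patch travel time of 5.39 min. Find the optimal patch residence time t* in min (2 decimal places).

10.38 min

By the marginal value theorem, leave when the instantaneous gain rate g'(t) equals the habitat-wide average g(t)/(T + t).
g'(t) = 350·20/(t + 20)². Setting 350·20/(t+20)² = 350t/[(t+20)(5.39+t)] gives 20(5.39+t) = t(t+20), so t² = 20×5.39 = 107.8.
t* = √107.8 = 10.38 min.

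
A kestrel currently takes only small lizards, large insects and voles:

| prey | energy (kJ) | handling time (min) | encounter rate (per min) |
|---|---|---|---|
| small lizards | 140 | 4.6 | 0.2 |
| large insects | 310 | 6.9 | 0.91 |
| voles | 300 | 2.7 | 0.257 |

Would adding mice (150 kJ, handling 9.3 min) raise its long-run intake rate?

No

On small lizards, large insects and voles alone, R = ΣλE/(1+Σλh) = 387.2/8.893 = 43.54 kJ/min.
mice: E/h = 150/9.3 = 16.13 kJ/min.
Since 16.13 < R, time spent handling mice is better spent searching.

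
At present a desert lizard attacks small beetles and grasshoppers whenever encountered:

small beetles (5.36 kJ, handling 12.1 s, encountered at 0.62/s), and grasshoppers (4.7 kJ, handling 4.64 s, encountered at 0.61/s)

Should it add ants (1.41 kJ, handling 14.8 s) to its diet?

Intake rate on the current diet: R = (0.62×5.36 + 0.61×4.7) / (1 + 0.62×12.1 + 0.61×4.64) = 6.19/11.33 = 0.5462 kJ/s.
ants: E/h = 1.41/14.8 = 0.09527 kJ/s.
Since 0.09527 < R, time spent handling ants is better spent searching.

No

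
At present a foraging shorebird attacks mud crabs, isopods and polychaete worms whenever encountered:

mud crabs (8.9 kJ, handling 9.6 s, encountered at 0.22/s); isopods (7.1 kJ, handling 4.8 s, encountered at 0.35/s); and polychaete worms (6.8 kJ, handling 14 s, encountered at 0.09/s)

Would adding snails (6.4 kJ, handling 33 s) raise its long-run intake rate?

Intake rate on the current diet: R = (0.22×8.9 + 0.35×7.1 + 0.09×6.8) / (1 + 0.22×9.6 + 0.35×4.8 + 0.09×14) = 5.055/6.052 = 0.8353 kJ/s.
snails: E/h = 6.4/33 = 0.1939 kJ/s.
0.1939 < 0.8353, so adding snails would lower the average — exclude it.

No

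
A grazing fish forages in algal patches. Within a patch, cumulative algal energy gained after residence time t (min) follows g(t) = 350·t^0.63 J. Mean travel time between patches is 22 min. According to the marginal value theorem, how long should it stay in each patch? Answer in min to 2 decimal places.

Maximise g(t)/(T+t): set derivative to zero → g'(t)(T+t) = g(t).
g'(t) = 0.63·350·t^-0.37. Setting 0.63·350·t^-0.37 = 350·t^0.63/(22+t) gives 0.63(22+t) = t, so 0.37·t = 0.63×22.
t* = 0.63×22/0.37 = 37.46 min.

37.46 min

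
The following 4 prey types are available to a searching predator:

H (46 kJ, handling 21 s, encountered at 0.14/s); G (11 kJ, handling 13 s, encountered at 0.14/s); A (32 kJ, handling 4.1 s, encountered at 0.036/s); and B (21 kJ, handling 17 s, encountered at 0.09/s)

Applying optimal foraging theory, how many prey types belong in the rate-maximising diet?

E/h in descending order: A 7.8, H 2.19, B 1.24, G 0.846 kJ/s. The optimal diet is the largest prefix of this list for which every included type satisfies E_i/h_i > R on the types above it.
Rate on top 1: 1.004. H: 2.19 > 1.004 → include.
Rate on top 2: 1.857. B: 1.24 < 1.857 → exclude; stop.
Optimal diet: A, H — 2 of 4 types.

2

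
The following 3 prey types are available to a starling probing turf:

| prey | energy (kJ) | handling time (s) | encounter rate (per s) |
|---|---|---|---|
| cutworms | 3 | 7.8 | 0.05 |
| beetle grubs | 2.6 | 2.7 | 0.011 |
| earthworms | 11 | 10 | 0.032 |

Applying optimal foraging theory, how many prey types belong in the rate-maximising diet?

Rank by E/h (kJ/s): earthworms 1.1, beetle grubs 0.963, cutworms 0.385. Include each in turn until the next type's E/h falls below the running intake rate.
Rate on top 1: 0.2667. beetle grubs: 0.963 > 0.2667 → include.
Rate on top 2: 0.282. cutworms: 0.385 > 0.282 → include.
Optimal diet: earthworms, beetle grubs, cutworms — 3 of 3 types.

3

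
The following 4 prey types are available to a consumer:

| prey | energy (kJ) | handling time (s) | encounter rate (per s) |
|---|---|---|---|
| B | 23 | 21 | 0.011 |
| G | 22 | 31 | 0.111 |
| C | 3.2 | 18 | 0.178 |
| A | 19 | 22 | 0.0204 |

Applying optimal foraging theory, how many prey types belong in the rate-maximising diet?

3

Profitabilities (E/h, kJ/s): B 1.1, A 0.864, G 0.71, C 0.178. Add prey in this order while the next type's profitability exceeds the intake rate on those already taken.
Rate on top 1: 0.2055. A: 0.864 > 0.2055 → include.
Rate on top 2: 0.3814. G: 0.71 > 0.3814 → include.
Rate on top 3: 0.602. C: 0.178 < 0.602 → exclude; stop.
Optimal diet: B, A, G — 3 of 4 types.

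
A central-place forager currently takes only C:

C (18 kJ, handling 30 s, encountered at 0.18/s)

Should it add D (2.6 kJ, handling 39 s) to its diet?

No

On C alone, R = ΣλE/(1+Σλh) = 3.24/6.4 = 0.5062 kJ/s.
D: E/h = 2.6/39 = 0.06667 kJ/s.
Since 0.06667 < R, time spent handling D is better spent searching.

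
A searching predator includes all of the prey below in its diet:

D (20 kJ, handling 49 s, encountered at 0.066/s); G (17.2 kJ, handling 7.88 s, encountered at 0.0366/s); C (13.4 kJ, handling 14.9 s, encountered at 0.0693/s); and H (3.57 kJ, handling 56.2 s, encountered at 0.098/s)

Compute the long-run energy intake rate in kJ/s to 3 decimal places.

R = (0.066×20 + 0.0366×17.2 + 0.0693×13.4 + 0.098×3.57) / (1 + 0.066×49 + 0.0366×7.88 + 0.0693×14.9 + 0.098×56.2) = 3.228/11.06 = 0.2918 kJ/s.

0.292 kJ/s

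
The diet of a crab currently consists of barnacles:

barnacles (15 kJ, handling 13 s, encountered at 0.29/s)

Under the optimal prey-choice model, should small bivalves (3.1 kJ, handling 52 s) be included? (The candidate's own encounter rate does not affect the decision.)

No

Intake rate on the current diet: R = (0.29×15) / (1 + 0.29×13) = 4.35/4.77 = 0.9119 kJ/s.
Profitability of small bivalves: 3.1/52 = 0.05962 kJ/s.
0.05962 < 0.9119, so adding small bivalves would lower the average — exclude it.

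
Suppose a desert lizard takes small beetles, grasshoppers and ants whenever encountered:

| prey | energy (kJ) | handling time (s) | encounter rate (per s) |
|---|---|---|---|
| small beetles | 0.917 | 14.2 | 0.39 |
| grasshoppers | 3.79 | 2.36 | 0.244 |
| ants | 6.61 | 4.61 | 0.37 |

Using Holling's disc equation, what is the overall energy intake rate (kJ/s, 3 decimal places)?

Energy encountered per unit search time: 0.39×0.917 + 0.244×3.79 + 0.37×6.61 = 3.728 kJ/s.
Handling time per unit search time: 0.39×14.2 + 0.244×2.36 + 0.37×4.61 = 7.82.
Rate = 3.728/(1 + 7.82) = 0.4227 kJ/s.

0.423 kJ/s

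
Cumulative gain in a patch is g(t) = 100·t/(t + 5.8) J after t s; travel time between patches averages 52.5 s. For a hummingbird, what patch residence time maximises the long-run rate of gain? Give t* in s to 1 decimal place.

Maximise g(t)/(T+t): set derivative to zero → g'(t)(T+t) = g(t).
g'(t) = 100·5.8/(t + 5.8)². Setting 100·5.8/(t+5.8)² = 100t/[(t+5.8)(52.5+t)] gives 5.8(52.5+t) = t(t+5.8), so t² = 5.8×52.5 = 304.5.
t* = √304.5 = 17.45 s.

17.4 s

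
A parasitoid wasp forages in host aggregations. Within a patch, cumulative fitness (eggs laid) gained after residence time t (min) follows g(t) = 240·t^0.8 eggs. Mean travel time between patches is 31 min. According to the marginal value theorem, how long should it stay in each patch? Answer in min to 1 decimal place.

124.0 min

Optimal t* satisfies g'(t*) = g(t*)/(T + t*).
g'(t) = 0.8·240·t^-0.2. Setting 0.8·240·t^-0.2 = 240·t^0.8/(31+t) gives 0.8(31+t) = t, so 0.20·t = 0.8×31.
t* = 0.8×31/0.20 = 124 min.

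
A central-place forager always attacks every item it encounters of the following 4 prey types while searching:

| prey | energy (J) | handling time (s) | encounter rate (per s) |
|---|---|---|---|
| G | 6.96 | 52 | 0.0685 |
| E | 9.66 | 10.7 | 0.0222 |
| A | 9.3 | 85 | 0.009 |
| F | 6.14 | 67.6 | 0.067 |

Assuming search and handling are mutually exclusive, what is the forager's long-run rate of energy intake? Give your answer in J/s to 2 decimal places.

Energy encountered per unit search time: 0.0685×6.96 + 0.0222×9.66 + 0.009×9.3 + 0.067×6.14 = 1.186 J/s.
Handling time per unit search time: 0.0685×52 + 0.0222×10.7 + 0.009×85 + 0.067×67.6 = 9.094.
Rate = 1.186/(1 + 9.094) = 0.1175 J/s.

0.12 J/s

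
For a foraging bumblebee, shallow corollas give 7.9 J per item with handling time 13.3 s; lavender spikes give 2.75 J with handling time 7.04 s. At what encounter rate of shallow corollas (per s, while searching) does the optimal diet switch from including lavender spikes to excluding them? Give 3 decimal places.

The zero-one rule: include lavender spikes iff E₂/h₂ > λE₁/(1+λh₁). Equality gives the switch point.
λE₁h₂ = E₂ + λE₂h₁ ⇒ λ = E₂/(E₁h₂ − E₂h₁) = 2.75/(55.62 − 36.58) = 0.1444 per s.

0.144 per s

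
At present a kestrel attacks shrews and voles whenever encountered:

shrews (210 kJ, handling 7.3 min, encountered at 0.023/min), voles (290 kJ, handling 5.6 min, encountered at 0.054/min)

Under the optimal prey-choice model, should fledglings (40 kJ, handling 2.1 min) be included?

Intake rate on the current diet: R = (0.023×210 + 0.054×290) / (1 + 0.023×7.3 + 0.054×5.6) = 20.49/1.47 = 13.94 kJ/min.
Profitability of fledglings: 40/2.1 = 19.05 kJ/min.
19.05 > 13.94, so adding fledglings raises the average — include it.

Yes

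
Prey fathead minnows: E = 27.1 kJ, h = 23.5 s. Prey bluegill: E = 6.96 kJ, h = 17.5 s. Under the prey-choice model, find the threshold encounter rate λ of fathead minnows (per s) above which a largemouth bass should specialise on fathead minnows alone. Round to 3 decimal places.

Drop bluegill once their profitability E₂/h₂ falls below the rate achievable on fathead minnows alone: E₂/h₂ = λE₁/(1 + λh₁).
Solve for λ: λE₁h₂ = E₂(1 + λh₁) → λ(E₁h₂ − E₂h₁) = E₂ → λ = E₂/(E₁h₂ − E₂h₁).
λ = 6.96/(27.1×17.5 − 6.96×23.5) = 6.96/310.7 = 0.0224 per s.

0.022 per s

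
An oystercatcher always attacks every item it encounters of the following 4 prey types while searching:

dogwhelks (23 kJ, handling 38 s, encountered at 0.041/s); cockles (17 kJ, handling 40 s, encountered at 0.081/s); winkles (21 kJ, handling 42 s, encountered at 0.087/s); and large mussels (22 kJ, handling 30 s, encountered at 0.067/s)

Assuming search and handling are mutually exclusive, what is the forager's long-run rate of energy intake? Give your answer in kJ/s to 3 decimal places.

0.490 kJ/s

Energy encountered per unit search time: 0.041×23 + 0.081×17 + 0.087×21 + 0.067×22 = 5.621 kJ/s.
Handling time per unit search time: 0.041×38 + 0.081×40 + 0.087×42 + 0.067×30 = 10.46.
Rate = 5.621/(1 + 10.46) = 0.4904 kJ/s.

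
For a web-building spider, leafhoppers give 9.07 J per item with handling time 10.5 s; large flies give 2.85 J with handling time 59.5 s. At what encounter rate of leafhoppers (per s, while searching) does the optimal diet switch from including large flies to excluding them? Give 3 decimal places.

0.006 per s

The zero-one rule: include large flies iff E₂/h₂ > λE₁/(1+λh₁). Equality gives the switch point.
λE₁h₂ = E₂ + λE₂h₁ ⇒ λ = E₂/(E₁h₂ − E₂h₁) = 2.85/(539.7 − 29.93) = 0.005591 per s.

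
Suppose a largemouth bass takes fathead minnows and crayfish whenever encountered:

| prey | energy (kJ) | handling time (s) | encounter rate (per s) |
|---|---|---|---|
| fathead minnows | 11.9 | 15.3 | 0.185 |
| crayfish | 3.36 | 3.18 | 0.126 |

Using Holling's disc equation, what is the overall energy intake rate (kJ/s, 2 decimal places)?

R = (0.185×11.9 + 0.126×3.36) / (1 + 0.185×15.3 + 0.126×3.18) = 2.625/4.231 = 0.6204 kJ/s.

0.62 kJ/s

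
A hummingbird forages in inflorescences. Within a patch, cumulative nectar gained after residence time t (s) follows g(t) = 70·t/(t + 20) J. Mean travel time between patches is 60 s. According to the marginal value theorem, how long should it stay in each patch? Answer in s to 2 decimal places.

Maximise g(t)/(T+t): set derivative to zero → g'(t)(T+t) = g(t).
g'(t) = 70·20/(t + 20)². Setting 70·20/(t+20)² = 70t/[(t+20)(60+t)] gives 20(60+t) = t(t+20), so t² = 20×60 = 1200.
t* = √1200 = 34.64 s.

34.64 s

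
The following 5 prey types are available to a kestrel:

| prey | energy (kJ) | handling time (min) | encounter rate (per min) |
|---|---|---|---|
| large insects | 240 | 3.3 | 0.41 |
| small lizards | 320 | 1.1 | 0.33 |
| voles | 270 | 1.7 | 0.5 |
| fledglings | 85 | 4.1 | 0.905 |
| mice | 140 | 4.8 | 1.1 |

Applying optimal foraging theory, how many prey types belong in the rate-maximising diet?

Profitabilities (E/h, kJ/min): small lizards 291, voles 159, large insects 72.7, mice 29.2, fledglings 20.7. Add prey in this order while the next type's profitability exceeds the intake rate on those already taken.
Rate on top 1: 77.48. voles: 159 > 77.48 → include.
Rate on top 2: 108.7. large insects: 72.7 < 108.7 → exclude; stop.
Optimal diet: small lizards, voles — 2 of 5 types.

2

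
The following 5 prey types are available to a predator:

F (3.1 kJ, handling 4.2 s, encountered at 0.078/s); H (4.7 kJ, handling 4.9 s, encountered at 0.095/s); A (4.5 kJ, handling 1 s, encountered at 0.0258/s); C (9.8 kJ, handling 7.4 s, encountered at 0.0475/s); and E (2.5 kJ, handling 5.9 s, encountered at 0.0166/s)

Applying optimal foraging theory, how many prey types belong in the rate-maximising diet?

E/h in descending order: A 4.5, C 1.32, H 0.959, F 0.738, E 0.424 kJ/s. The optimal diet is the largest prefix of this list for which every included type satisfies E_i/h_i > R on the types above it.
Rate on top 1: 0.1132. C: 1.32 > 0.1132 → include.
Rate on top 2: 0.4223. H: 0.959 > 0.4223 → include.
Rate on top 3: 0.5579. F: 0.738 > 0.5579 → include.
Rate on top 4: 0.5851. E: 0.424 < 0.5851 → exclude; stop.
Optimal diet: A, C, H, F — 4 of 5 types.

4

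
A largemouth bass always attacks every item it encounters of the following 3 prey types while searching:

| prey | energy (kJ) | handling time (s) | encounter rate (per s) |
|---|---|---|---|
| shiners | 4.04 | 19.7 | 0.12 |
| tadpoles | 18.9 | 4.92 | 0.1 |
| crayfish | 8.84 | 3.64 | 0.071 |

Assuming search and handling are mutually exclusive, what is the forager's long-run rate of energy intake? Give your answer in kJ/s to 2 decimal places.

Energy encountered per unit search time: 0.12×4.04 + 0.1×18.9 + 0.071×8.84 = 3.002 kJ/s.
Handling time per unit search time: 0.12×19.7 + 0.1×4.92 + 0.071×3.64 = 3.114.
Rate = 3.002/(1 + 3.114) = 0.7297 kJ/s.

0.73 kJ/s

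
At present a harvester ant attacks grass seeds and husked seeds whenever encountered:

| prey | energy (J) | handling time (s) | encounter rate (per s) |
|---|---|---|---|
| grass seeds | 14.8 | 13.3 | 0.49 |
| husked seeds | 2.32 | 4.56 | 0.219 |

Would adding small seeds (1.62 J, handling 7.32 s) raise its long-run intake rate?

No

On grass seeds and husked seeds alone, R = ΣλE/(1+Σλh) = 7.76/8.516 = 0.9113 J/s.
Profitability of small seeds: 1.62/7.32 = 0.2213 J/s.
Since 0.2213 < R, time spent handling small seeds is better spent searching.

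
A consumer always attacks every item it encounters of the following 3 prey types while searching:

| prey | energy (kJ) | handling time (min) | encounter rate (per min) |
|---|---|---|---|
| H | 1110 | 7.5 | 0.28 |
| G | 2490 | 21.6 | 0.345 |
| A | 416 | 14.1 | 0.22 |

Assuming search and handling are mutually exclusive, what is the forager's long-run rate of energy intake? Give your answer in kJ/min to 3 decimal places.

R = (0.28×1110 + 0.345×2490 + 0.22×416) / (1 + 0.28×7.5 + 0.345×21.6 + 0.22×14.1) = 1261/13.65 = 92.38 kJ/min.

92.381 kJ/min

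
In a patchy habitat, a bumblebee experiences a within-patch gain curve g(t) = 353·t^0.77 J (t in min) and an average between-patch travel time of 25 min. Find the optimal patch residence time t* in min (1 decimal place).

Maximise g(t)/(T+t): set derivative to zero → g'(t)(T+t) = g(t).
g'(t) = 0.77·353·t^-0.23. Setting 0.77·353·t^-0.23 = 353·t^0.77/(25+t) gives 0.77(25+t) = t, so 0.23·t = 0.77×25.
t* = 0.77×25/0.23 = 83.7 min.

83.7 min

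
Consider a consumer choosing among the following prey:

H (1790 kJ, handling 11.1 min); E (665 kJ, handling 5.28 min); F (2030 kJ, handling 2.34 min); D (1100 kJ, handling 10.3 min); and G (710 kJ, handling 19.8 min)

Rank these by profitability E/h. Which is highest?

In descending order of E/h:
F: 2030/2.34 = 868 kJ/min
H: 1790/11.1 = 161 kJ/min
E: 665/5.28 = 126 kJ/min
D: 1100/10.3 = 107 kJ/min
G: 710/19.8 = 35.9 kJ/min

F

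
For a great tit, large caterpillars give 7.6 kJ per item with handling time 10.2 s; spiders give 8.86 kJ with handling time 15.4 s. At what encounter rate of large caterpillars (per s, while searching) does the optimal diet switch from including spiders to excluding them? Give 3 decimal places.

0.332 per s

Drop spiders once their profitability E₂/h₂ falls below the rate achievable on large caterpillars alone: E₂/h₂ = λE₁/(1 + λh₁).
Solve for λ: λE₁h₂ = E₂(1 + λh₁) → λ(E₁h₂ − E₂h₁) = E₂ → λ = E₂/(E₁h₂ − E₂h₁).
λ = 8.86/(7.6×15.4 − 8.86×10.2) = 8.86/26.67 = 0.3322 per s.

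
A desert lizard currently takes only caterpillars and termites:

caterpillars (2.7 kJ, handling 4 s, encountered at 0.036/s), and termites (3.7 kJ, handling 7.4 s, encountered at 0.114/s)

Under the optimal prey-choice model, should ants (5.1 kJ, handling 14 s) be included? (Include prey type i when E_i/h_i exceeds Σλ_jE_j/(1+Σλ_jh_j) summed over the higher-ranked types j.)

Intake rate on the current diet: R = (0.036×2.7 + 0.114×3.7) / (1 + 0.036×4 + 0.114×7.4) = 0.519/1.988 = 0.2611 kJ/s.
ants: E/h = 5.1/14 = 0.3643 kJ/s.
Since 0.3643 > R, including ants increases the long-run rate.

Yes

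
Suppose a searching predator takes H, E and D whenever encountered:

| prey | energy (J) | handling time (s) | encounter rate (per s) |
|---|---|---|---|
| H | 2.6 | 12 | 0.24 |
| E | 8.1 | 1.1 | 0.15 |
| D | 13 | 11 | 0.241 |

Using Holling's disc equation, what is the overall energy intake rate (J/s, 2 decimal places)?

0.74 J/s

R = Σλ_iE_i / (1 + Σλ_ih_i)
Numerator: 0.24×2.6 + 0.15×8.1 + 0.241×13 = 4.972
Denominator: 1 + 0.24×12 + 0.15×1.1 + 0.241×11 = 6.696
R = 4.972/6.696 = 0.7425 J/s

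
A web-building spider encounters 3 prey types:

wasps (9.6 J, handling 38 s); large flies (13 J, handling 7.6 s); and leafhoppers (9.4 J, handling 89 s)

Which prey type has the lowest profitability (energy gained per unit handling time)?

leafhoppers

In descending order of E/h:
large flies: 13/7.6 = 1.71 J/s
wasps: 9.6/38 = 0.253 J/s
leafhoppers: 9.4/89 = 0.106 J/s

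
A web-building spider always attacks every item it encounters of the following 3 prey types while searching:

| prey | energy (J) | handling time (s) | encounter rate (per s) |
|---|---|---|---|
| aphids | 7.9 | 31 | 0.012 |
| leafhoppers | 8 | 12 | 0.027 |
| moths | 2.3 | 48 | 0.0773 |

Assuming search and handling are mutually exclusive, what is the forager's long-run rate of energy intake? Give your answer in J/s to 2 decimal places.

Energy encountered per unit search time: 0.012×7.9 + 0.027×8 + 0.0773×2.3 = 0.4886 J/s.
Handling time per unit search time: 0.012×31 + 0.027×12 + 0.0773×48 = 4.406.
Rate = 0.4886/(1 + 4.406) = 0.09037 J/s.

0.09 J/s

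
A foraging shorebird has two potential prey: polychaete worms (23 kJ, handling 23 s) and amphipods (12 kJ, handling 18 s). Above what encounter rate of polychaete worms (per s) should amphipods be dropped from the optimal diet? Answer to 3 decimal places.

Drop amphipods once their profitability E₂/h₂ falls below the rate achievable on polychaete worms alone: E₂/h₂ = λE₁/(1 + λh₁).
Solve for λ: λE₁h₂ = E₂(1 + λh₁) → λ(E₁h₂ − E₂h₁) = E₂ → λ = E₂/(E₁h₂ − E₂h₁).
λ = 12/(23×18 − 12×23) = 12/138 = 0.08696 per s.

0.087 per s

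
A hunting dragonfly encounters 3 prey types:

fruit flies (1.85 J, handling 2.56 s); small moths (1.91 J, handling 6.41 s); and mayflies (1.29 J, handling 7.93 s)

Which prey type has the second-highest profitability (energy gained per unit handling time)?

small moths

In descending order of E/h:
fruit flies: 1.85/2.56 = 0.723 J/s
small moths: 1.91/6.41 = 0.298 J/s
mayflies: 1.29/7.93 = 0.163 J/s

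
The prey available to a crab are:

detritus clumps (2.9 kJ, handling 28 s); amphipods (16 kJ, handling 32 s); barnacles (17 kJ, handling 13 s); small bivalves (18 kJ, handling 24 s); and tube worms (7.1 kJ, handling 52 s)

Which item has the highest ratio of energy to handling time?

In descending order of E/h:
barnacles: 17/13 = 1.31 kJ/s
small bivalves: 18/24 = 0.75 kJ/s
amphipods: 16/32 = 0.5 kJ/s
tube worms: 7.1/52 = 0.137 kJ/s
detritus clumps: 2.9/28 = 0.104 kJ/s

barnacles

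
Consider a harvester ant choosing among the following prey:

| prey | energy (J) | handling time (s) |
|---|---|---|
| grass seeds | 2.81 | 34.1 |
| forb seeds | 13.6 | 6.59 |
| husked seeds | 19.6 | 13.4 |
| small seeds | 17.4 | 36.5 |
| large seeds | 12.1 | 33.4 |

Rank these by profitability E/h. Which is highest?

forb seeds

In descending order of E/h:
forb seeds: 13.6/6.59 = 2.06 J/s
husked seeds: 19.6/13.4 = 1.46 J/s
small seeds: 17.4/36.5 = 0.477 J/s
large seeds: 12.1/33.4 = 0.362 J/s
grass seeds: 2.81/34.1 = 0.0824 J/s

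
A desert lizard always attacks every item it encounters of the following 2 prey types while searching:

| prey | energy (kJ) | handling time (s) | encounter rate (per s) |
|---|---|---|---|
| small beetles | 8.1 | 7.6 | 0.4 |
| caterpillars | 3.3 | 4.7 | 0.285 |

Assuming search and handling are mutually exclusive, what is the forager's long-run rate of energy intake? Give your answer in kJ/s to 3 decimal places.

0.777 kJ/s

Energy encountered per unit search time: 0.4×8.1 + 0.285×3.3 = 4.181 kJ/s.
Handling time per unit search time: 0.4×7.6 + 0.285×4.7 = 4.38.
Rate = 4.181/(1 + 4.38) = 0.7771 kJ/s.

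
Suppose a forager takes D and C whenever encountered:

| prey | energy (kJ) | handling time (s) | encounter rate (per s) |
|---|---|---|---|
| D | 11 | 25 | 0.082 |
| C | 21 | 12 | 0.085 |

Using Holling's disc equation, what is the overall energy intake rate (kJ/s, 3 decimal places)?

0.660 kJ/s

R = (0.082×11 + 0.085×21) / (1 + 0.082×25 + 0.085×12) = 2.687/4.07 = 0.6602 kJ/s.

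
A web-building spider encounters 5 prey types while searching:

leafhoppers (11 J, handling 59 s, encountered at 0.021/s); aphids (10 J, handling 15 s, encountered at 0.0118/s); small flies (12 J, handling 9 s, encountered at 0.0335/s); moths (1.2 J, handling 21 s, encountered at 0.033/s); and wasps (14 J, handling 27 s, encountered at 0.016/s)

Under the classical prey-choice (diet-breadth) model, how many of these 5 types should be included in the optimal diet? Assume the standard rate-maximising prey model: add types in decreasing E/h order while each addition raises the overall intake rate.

Rank by E/h (J/s): small flies 1.33, aphids 0.667, wasps 0.519, leafhoppers 0.186, moths 0.0571. Include each in turn until the next type's E/h falls below the running intake rate.
Rate on top 1: 0.3089. aphids: 0.667 > 0.3089 → include.
Rate on top 2: 0.3517. wasps: 0.519 > 0.3517 → include.
Rate on top 3: 0.3894. leafhoppers: 0.186 < 0.3894 → exclude; stop.
Optimal diet: small flies, aphids, wasps — 3 of 5 types.

3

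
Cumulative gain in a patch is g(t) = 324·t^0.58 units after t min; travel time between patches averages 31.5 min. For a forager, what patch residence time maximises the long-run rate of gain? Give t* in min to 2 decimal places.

43.50 min

Optimal t* satisfies g'(t*) = g(t*)/(T + t*).
g'(t) = 0.58·324·t^-0.42. Setting 0.58·324·t^-0.42 = 324·t^0.58/(31.5+t) gives 0.58(31.5+t) = t, so 0.42·t = 0.58×31.5.
t* = 0.58×31.5/0.42 = 43.5 min.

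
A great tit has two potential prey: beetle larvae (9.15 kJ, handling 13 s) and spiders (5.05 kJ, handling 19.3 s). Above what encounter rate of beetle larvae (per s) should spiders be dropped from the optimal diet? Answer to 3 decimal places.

0.046 per s

At the threshold, the rate on beetle larvae alone equals the profitability of spiders: λ·9.15/(1 + λ·13) = 5.05/19.3 = 0.2617.
Rearranging, λ(9.15 − 0.2617×13) = 0.2617, so λ = 0.2617/5.748 = 0.04552 per s.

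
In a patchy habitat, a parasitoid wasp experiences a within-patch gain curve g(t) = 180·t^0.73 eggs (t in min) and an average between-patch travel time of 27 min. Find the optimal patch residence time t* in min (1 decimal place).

Maximise g(t)/(T+t): set derivative to zero → g'(t)(T+t) = g(t).
g'(t) = 0.73·180·t^-0.27. Setting 0.73·180·t^-0.27 = 180·t^0.73/(27+t) gives 0.73(27+t) = t, so 0.27·t = 0.73×27.
t* = 0.73×27/0.27 = 73 min.

73.0 min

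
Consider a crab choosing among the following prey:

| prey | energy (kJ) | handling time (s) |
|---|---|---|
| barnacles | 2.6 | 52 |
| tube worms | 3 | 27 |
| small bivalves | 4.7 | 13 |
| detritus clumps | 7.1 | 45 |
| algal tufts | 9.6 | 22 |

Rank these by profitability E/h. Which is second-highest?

small bivalves

Profitability E/h (kJ/s): barnacles = 2.6/52 = 0.05, tube worms = 3/27 = 0.111, small bivalves = 4.7/13 = 0.362, detritus clumps = 7.1/45 = 0.158, algal tufts = 9.6/22 = 0.436.
Ranked: algal tufts > small bivalves > detritus clumps > tube worms > barnacles.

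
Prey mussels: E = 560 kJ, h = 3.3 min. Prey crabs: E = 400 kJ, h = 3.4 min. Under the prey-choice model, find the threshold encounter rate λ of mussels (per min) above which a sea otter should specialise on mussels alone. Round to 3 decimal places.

0.685 per min

At the threshold, the rate on mussels alone equals the profitability of crabs: λ·560/(1 + λ·3.3) = 400/3.4 = 117.6.
Rearranging, λ(560 − 117.6×3.3) = 117.6, so λ = 117.6/171.8 = 0.6849 per min.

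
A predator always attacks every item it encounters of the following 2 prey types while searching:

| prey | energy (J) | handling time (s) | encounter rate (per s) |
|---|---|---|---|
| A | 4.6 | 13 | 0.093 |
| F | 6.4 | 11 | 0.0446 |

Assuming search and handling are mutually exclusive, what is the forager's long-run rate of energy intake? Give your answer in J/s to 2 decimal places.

0.26 J/s

R = (0.093×4.6 + 0.0446×6.4) / (1 + 0.093×13 + 0.0446×11) = 0.7132/2.7 = 0.2642 J/s.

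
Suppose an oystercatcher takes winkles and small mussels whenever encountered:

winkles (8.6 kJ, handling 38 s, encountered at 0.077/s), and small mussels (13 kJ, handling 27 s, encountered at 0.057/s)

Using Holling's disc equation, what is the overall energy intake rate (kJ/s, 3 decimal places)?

R = (0.077×8.6 + 0.057×13) / (1 + 0.077×38 + 0.057×27) = 1.403/5.465 = 0.2568 kJ/s.

0.257 kJ/s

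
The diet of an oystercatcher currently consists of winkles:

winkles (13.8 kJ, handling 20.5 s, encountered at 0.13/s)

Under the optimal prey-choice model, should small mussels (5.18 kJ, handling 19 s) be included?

No

Intake rate on the current diet: R = (0.13×13.8) / (1 + 0.13×20.5) = 1.794/3.665 = 0.4895 kJ/s.
Profitability of small mussels: 5.18/19 = 0.2726 kJ/s.
0.2726 < 0.4895, so adding small mussels would lower the average — exclude it.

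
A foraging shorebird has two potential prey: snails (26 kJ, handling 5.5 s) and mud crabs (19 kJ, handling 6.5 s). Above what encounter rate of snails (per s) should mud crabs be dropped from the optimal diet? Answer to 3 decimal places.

Drop mud crabs once their profitability E₂/h₂ falls below the rate achievable on snails alone: E₂/h₂ = λE₁/(1 + λh₁).
Solve for λ: λE₁h₂ = E₂(1 + λh₁) → λ(E₁h₂ − E₂h₁) = E₂ → λ = E₂/(E₁h₂ − E₂h₁).
λ = 19/(26×6.5 − 19×5.5) = 19/64.5 = 0.2946 per s.

0.295 per s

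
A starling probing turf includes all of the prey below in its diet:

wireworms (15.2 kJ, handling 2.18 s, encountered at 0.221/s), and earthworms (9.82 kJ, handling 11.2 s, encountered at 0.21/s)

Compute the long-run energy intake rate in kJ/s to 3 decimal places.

R = Σλ_iE_i / (1 + Σλ_ih_i)
Numerator: 0.221×15.2 + 0.21×9.82 = 5.421
Denominator: 1 + 0.221×2.18 + 0.21×11.2 = 3.834
R = 5.421/3.834 = 1.414 kJ/s

1.414 kJ/s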